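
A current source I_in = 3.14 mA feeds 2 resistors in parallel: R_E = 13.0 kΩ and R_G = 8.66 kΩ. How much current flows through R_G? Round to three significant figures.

With just two branches, the current splits inversely with resistance.
I(R_G) = 3.14 × 13.0/(13.0 + 8.66) = 3.14 × 0.6002 = 1.885 mA.

I ≈ 1.88 mA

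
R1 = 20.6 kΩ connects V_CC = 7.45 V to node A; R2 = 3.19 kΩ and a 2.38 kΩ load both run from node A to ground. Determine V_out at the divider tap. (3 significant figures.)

R2 ‖ R_L = (3.19 × 2.38)/(3.19 + 2.38) = 1.363 kΩ.
Now apply the divider: V_out = 7.45 × 0.06206 = 0.4624 V.

V_out ≈ 0.462 V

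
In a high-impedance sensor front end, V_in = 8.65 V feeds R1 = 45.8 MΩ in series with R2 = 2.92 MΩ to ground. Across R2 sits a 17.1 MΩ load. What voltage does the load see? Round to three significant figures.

The load sits in parallel with R2, giving an effective lower resistance R2' = R2·R_L/(R2+R_L) = 2.494 MΩ.
Voltage divider with the loaded lower leg: V_out = 8.65 × 2.494/(45.8 + 2.494) = 8.65 × 0.05164 = 0.4467 V.

V_out ≈ 0.447 V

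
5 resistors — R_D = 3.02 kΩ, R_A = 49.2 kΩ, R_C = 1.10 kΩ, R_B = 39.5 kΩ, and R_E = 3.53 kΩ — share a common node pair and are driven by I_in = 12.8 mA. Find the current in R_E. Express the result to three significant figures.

I ≈ 2.31 mA

Total conductance ΣG = 1/3.02 + 1/49.2 + 1/1.10 + 1/39.5 + 1/3.53 = 1.569 (units of 1/kΩ).
R_E takes the fraction G_k/ΣG = 0.2833/1.569 = 0.1805, so I = 12.8 × 0.1805 = 2.311 mA.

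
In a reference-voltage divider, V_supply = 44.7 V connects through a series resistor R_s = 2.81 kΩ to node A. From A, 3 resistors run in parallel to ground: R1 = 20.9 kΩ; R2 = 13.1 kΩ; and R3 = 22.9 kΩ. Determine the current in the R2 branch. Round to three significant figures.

I ≈ 2.32 mA

Parallel bank: R_p = 1/(1/20.9 + 1/13.1 + 1/22.9) = 5.958 kΩ.
Node voltage V_A = V_supply · R_p/(R_s + R_p) = 44.7 × 0.6795 = 30.37 V.
I(R2) = V_A / R2 = 30.37/13.1 = 2.319 mA.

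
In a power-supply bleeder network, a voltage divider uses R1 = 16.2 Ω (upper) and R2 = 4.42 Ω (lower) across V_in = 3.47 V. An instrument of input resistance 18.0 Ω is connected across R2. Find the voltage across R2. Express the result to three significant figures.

R2 ‖ R_L = (4.42 × 18.0)/(4.42 + 18.0) = 3.549 Ω.
Now apply the divider: V_out = 3.47 × 0.1797 = 0.6235 V.
(Unloaded it would be 0.744 V; the load pulls it down.)

V_out ≈ 0.624 V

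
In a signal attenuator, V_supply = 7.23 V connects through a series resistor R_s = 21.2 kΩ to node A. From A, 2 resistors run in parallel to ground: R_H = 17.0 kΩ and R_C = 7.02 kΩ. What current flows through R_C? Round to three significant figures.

Combine the parallel branches: R_p = (1/17.0 + 1/7.02)⁻¹ = 4.968 kΩ.
V_A = 7.23 × 4.968/26.17 = 1.373 V.
Branch current I = V_A/R_C = 1.373/7.02 = 0.1955 mA.

I ≈ 0.196 mA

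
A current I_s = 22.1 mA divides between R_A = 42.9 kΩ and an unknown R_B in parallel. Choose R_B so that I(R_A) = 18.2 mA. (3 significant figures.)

The fraction through R_A equals R_B/(R_A+R_B).
With f = 0.8235, R_B = R_A · f/(1−f) = 42.9 × 4.667 = 200.2 kΩ.

R_B ≈ 200 kΩ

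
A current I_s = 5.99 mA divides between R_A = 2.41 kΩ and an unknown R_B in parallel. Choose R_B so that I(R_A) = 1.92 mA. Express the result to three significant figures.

Two-branch current divider: I_A = I_s · R_B/(R_A + R_B).
1.92/5.99 = R_B/(R_A + R_B) → R_B = R_A · (0.3205)/(1 − 0.3205) = 2.41 × 0.4717 = 1.137 kΩ.

R_B ≈ 1.14 kΩ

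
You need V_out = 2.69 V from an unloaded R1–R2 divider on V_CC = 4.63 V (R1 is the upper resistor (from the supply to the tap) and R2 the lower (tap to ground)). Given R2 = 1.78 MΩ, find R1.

The divider ratio is R2/(R1+R2) = 2.69/4.63 = 0.5810.
So R1 = R2 · (V_CC/V_out − 1) = 1.78 × (4.63/2.69 − 1) = 1.78 × 0.7212 = 1.284 MΩ.

R1 ≈ 1.28 MΩ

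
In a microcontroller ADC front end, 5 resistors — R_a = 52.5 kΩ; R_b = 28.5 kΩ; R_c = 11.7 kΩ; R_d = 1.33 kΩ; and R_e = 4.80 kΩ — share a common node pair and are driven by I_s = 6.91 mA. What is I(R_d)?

Total conductance ΣG = 1/52.5 + 1/28.5 + 1/11.7 + 1/1.33 + 1/4.80 = 1.100 (units of 1/kΩ).
By the current-divider rule, I = I_s · G_k/ΣG = 6.91 × 0.6836 = 4.724 mA.

I ≈ 4.72 mA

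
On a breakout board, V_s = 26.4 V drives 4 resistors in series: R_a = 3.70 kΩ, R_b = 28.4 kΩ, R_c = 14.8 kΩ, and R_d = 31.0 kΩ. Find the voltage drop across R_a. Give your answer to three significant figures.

V ≈ 1.25 V

ΣR = 3.70 + 28.4 + 14.8 + 31.0 = 77.90 kΩ.
V = V_s · R/ΣR = 26.4 × 0.04750 = 1.254 V.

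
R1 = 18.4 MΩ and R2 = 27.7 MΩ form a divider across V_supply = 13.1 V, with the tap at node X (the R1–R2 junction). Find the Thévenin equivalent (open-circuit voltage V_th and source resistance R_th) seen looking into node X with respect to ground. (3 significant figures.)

V_th ≈ 7.87 V, R_th ≈ 11.1 MΩ

Open-circuit (no load on X): V_th = V_supply · R2/(R1 + R2) = 13.1 × 27.7/(18.40 + 27.7) = 7.871 V.
Looking into X with the source shorted: R_th = R1·R2/(R1+R2) = 18.40 × 27.7/46.10 = 11.06 MΩ.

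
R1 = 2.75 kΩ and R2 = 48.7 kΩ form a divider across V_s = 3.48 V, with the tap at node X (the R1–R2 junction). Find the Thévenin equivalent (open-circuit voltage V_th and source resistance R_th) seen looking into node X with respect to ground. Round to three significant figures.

V_th ≈ 3.29 V, R_th ≈ 2.60 kΩ

Open-circuit (no load on X): V_th = V_s · R2/(R1 + R2) = 3.48 × 48.7/(2.750 + 48.7) = 3.294 V.
Zeroing V_s shorts the top of R1 to ground, so R_th = R1 ‖ R2 = 2.603 kΩ.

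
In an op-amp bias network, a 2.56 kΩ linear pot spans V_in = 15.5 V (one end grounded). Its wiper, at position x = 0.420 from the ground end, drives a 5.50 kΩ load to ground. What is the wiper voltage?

The pot divides into 1.485 kΩ above the wiper and 1.075 kΩ below.
Lower segment in parallel with the load: 1.075 ‖ 5.50 = 0.8994 kΩ.
Loaded-divider output: V_out = 15.5 × 0.3772 = 5.847 V.

V_out ≈ 5.85 V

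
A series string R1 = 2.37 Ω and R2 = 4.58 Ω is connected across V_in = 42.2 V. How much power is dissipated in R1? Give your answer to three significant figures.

P ≈ 87.4 W

The common current is I = 42.2/6.950 = 6.072 A.
V(R1) = I·R = 14.39 V; P = V·I = 14.39 × 6.072 = 87.38 W.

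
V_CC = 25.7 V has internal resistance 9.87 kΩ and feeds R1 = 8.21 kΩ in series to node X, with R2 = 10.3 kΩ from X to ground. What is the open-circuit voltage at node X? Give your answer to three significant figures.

R1' = 9.87 + 8.21 = 18.08 kΩ (source resistance + R1).
V_th is the unloaded tap voltage: V_CC · R2/(R1'+R2) = 25.7 × 0.3629 = 9.327 V.

V_th ≈ 9.33 V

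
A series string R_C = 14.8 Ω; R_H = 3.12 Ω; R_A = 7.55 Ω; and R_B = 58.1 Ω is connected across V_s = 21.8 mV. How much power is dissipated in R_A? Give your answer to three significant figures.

P ≈ 0.514 µW

The common current is I = 21.8/83.57 = 0.2609 mA.
P(R_A) = I²·R_A = (0.2609)² × 7.55 = 0.5138 µW.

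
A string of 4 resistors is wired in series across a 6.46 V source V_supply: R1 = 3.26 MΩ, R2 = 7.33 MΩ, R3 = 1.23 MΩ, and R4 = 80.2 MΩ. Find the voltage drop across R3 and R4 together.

V ≈ 5.72 V

Series total: ΣR = 3.26 + 7.33 + 1.23 + 80.2 = 92.02 MΩ.
R_{R3..R4} = 1.23 + 80.2 = 81.43 MΩ.
By the voltage-divider rule, V = 6.46 × 81.43/92.02 = 5.717 V.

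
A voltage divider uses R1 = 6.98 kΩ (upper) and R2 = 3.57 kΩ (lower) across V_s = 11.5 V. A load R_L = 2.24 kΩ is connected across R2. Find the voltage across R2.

R2 ‖ R_L = (3.57 × 2.24)/(3.57 + 2.24) = 1.376 kΩ.
Then V_out = V_s · R2'/(R1 + R2') = 11.5 × 1.376/8.356 = 1.894 V.
(Unloaded it would be 3.89 V; the load pulls it down.)

V_out ≈ 1.89 V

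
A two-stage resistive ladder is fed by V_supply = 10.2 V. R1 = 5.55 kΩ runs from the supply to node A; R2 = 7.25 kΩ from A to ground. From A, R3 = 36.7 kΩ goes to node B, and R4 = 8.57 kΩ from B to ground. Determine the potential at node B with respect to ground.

V_B ≈ 1.02 V

Looking into the second stage from A: R3 + R4 = 45.27 kΩ appears in parallel with R2.
R2 ‖ (R3+R4) = 6.249 kΩ.
V_A = 10.2 × 6.249/(5.55 + 6.249) = 5.402 V.
Then the unloaded second divider: V_B = V_A × R4/(R3+R4) = 5.402 × 0.1893 = 1.023 V.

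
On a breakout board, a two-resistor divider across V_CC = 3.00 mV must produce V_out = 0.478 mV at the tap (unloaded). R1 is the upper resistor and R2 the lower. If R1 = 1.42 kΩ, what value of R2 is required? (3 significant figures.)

R2 ≈ 0.269 kΩ

V_out/V_CC = R2/(R1+R2) = 0.1593.
R2 = R1 · 0.1593/(1 − 0.1593) = 0.2691 kΩ.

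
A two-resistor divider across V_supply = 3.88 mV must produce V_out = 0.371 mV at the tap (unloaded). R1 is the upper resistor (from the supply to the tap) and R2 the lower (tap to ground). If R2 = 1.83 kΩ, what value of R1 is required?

The divider ratio is R2/(R1+R2) = 0.371/3.88 = 0.09562.
Rearranging, R1 = R2·(1−k)/k = 1.83 × 9.458 = 17.31 kΩ.

R1 ≈ 17.3 kΩ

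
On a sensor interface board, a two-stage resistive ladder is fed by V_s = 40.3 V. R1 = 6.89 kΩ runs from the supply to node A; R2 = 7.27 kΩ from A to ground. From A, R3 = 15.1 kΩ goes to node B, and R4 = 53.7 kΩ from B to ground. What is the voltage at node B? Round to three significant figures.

V_B ≈ 15.4 V

The second stage (R3 + R4 = 68.80 kΩ) loads node A in parallel with R2.
Effective lower resistance at A: R2 ‖ 68.80 = 6.575 kΩ.
So V_A = 40.3 × 0.4883 = 19.68 V.
Stage 2 is unloaded, so V_B = V_A · R4/(R3+R4) = 19.68 × 53.7/68.80 = 15.36 V.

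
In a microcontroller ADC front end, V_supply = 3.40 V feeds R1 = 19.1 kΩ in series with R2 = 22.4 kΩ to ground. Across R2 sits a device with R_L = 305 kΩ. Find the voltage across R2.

V_out ≈ 1.78 V

R2 ‖ R_L = (22.4 × 305)/(22.4 + 305) = 20.87 kΩ.
Then V_out = V_supply · R2'/(R1 + R2') = 3.40 × 20.87/39.97 = 1.775 V.
(Unloaded it would be 1.84 V; the load pulls it down.)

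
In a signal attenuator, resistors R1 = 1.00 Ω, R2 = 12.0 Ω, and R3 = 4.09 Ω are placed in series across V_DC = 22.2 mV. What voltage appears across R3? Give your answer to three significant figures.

V ≈ 5.31 mV

Series total: ΣR = 1.00 + 12.0 + 4.09 = 17.09 Ω.
By the voltage-divider rule, V = 22.2 × 4.090/17.09 = 5.313 mV.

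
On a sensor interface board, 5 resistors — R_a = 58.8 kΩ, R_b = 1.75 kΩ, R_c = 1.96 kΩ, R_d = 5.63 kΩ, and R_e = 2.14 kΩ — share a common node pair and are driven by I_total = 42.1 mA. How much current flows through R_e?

Total conductance ΣG = 1/58.8 + 1/1.75 + 1/1.96 + 1/5.63 + 1/2.14 = 1.744 (units of 1/kΩ).
By the current-divider rule, I = I_total · G_k/ΣG = 42.1 × 0.2680 = 11.28 mA.

I ≈ 11.3 mA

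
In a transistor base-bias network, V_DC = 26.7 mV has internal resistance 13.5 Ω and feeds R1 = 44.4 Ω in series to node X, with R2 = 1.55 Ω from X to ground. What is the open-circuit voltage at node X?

V_th ≈ 0.696 mV

R1' = 13.5 + 44.4 = 57.90 Ω (source resistance + R1).
Open-circuit (no load on X): V_th = V_DC · R2/(R1' + R2) = 26.7 × 1.55/(57.90 + 1.55) = 0.6961 mV.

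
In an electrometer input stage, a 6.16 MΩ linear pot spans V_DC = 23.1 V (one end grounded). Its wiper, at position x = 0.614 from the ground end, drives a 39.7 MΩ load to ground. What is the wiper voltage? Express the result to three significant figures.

V_out ≈ 13.7 V

The pot divides into 2.378 MΩ above the wiper and 3.782 MΩ below.
(x·R_p) ‖ R_L = 3.453 MΩ.
Then V_out = V_DC · 3.453/(2.378 + 3.453) = 13.68 V.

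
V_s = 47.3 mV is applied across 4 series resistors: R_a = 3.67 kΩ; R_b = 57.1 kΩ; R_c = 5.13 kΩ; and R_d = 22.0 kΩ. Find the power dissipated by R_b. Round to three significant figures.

P ≈ 16.5 nW

ΣR = 87.90 kΩ → I = 47.3/87.90 = 0.5381 µA.
P(R_b) = I²·R_b = (0.5381)² × 57.1 = 16.53 nW.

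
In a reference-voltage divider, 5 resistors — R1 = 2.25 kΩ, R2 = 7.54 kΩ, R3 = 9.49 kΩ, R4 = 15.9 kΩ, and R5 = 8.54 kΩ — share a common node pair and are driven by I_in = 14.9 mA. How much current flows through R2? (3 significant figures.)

I ≈ 2.29 mA

Total conductance ΣG = 1/2.25 + 1/7.54 + 1/9.49 + 1/15.9 + 1/8.54 = 0.8624 (units of 1/kΩ).
R2 takes the fraction G_k/ΣG = 0.1326/0.8624 = 0.1538, so I = 14.9 × 0.1538 = 2.291 mA.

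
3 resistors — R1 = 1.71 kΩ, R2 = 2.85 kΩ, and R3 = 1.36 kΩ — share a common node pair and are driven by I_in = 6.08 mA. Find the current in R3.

I ≈ 2.68 mA

Conductances: ΣG = 1/1.71 + 1/2.85 + 1/1.36 = 1.671 (1/kΩ).
Current divider: I(R3) = I_in · G_k/ΣG = 6.08 × (0.7353/1.671) = 6.08 × 0.4400 = 2.675 mA.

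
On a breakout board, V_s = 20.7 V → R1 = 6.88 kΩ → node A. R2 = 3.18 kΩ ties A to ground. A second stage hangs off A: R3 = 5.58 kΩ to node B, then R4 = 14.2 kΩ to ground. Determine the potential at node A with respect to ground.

Node A sees R2 in parallel with the series input of stage 2, R3 + R4 = 19.78 kΩ.
Effective lower resistance at A: R2 ‖ 19.78 = 2.740 kΩ.
First divider: V_A = V_s · 2.740/(6.88 + 2.740) = 5.895 V.

V_A ≈ 5.90 V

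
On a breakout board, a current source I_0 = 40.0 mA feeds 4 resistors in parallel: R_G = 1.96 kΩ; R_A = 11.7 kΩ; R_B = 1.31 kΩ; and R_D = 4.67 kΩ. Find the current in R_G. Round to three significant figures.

I ≈ 13.0 mA

ΣG = 1/1.96 + 1/11.7 + 1/1.31 + 1/4.67 = 1.573.
By the current-divider rule, I = I_0 · G_k/ΣG = 40.0 × 0.3243 = 12.97 mA.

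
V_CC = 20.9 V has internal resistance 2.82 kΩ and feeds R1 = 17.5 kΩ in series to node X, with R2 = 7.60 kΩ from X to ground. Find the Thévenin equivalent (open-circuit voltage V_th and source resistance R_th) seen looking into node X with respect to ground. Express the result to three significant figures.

V_th ≈ 5.69 V, R_th ≈ 5.53 kΩ

R1' = 2.82 + 17.5 = 20.32 kΩ (source resistance + R1).
V_th is the unloaded tap voltage: V_CC · R2/(R1'+R2) = 20.9 × 0.2722 = 5.689 V.
Looking into X with the source shorted: R_th = R1'·R2/(R1'+R2) = 20.32 × 7.60/27.92 = 5.531 kΩ.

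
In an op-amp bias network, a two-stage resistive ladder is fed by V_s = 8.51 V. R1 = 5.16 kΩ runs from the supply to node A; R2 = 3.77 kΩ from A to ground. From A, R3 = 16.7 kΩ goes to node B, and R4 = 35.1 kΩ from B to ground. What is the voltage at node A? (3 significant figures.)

Looking into the second stage from A: R3 + R4 = 51.80 kΩ appears in parallel with R2.
Effective lower resistance at A: R2 ‖ 51.80 = 3.514 kΩ.
So V_A = 8.51 × 0.4051 = 3.448 V.

V_A ≈ 3.45 V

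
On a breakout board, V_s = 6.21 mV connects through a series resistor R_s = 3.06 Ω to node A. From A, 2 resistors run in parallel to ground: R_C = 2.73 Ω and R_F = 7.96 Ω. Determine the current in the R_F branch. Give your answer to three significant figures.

Parallel bank: R_p = 1/(1/2.73 + 1/7.96) = 2.033 Ω.
Node voltage V_A = V_s · R_p/(R_s + R_p) = 6.21 × 0.3992 = 2.479 mV.
I(R_F) = V_A / R_F = 2.479/7.96 = 0.3114 mA.

I ≈ 0.311 mA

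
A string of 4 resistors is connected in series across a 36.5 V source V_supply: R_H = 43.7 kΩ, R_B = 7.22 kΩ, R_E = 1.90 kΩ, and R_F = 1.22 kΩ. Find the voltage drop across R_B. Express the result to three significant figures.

Series total: ΣR = 43.7 + 7.22 + 1.90 + 1.22 = 54.04 kΩ.
Voltage divider: V = V_supply · (7.220 / 54.04) = 36.5 × 0.1336 = 4.877 V.

V ≈ 4.88 V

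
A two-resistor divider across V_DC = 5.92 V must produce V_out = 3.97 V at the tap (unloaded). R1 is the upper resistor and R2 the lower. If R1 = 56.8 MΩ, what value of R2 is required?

R2 ≈ 116 MΩ

Required fraction k = V_out/V_DC = 0.6706.
R2 = R1 · 0.6706/(1 − 0.6706) = 115.6 MΩ.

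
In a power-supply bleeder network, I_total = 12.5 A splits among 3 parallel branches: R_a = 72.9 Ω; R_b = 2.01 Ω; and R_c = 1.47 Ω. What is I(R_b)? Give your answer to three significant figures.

ΣG = 1/72.9 + 1/2.01 + 1/1.47 = 1.192.
Current divider: I(R_b) = I_total · G_k/ΣG = 12.5 × (0.4975/1.192) = 12.5 × 0.4176 = 5.219 A.

I ≈ 5.22 A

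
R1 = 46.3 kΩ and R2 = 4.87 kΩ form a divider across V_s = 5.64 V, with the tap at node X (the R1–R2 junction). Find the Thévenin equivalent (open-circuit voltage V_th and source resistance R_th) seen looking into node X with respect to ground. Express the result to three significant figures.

Open-circuit (no load on X): V_th = V_s · R2/(R1 + R2) = 5.64 × 4.87/(46.30 + 4.87) = 0.5368 V.
With V_s suppressed (replaced by a short), R_th = R1 ‖ R2 = (46.30 × 4.87)/(46.30 + 4.87) = 4.407 kΩ.

V_th ≈ 0.537 V, R_th ≈ 4.41 kΩ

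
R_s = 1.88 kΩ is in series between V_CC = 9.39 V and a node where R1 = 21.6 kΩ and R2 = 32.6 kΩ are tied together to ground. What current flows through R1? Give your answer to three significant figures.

Combine the parallel branches: R_p = (1/21.6 + 1/32.6)⁻¹ = 12.99 kΩ.
V_A by voltage divider: V_A = 9.39 × 12.99/(1.88 + 12.99) = 8.203 V.
Branch current I = V_A/R1 = 8.203/21.6 = 0.3798 mA.
(Check via current divider: I_total = 0.6314 mA; share G_k/ΣG = 0.6015 → same result.)

I ≈ 0.380 mA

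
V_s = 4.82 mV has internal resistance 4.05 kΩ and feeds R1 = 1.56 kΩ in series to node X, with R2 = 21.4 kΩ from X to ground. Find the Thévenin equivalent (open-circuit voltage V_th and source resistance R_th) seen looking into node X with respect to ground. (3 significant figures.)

R1' = 4.05 + 1.56 = 5.610 kΩ (source resistance + R1).
With X open, the divider is unloaded: V_th = 4.82 × 21.4/27.01 = 3.819 mV.
Zeroing V_s shorts the top of R1' to ground, so R_th = R1' ‖ R2 = 4.445 kΩ.

V_th ≈ 3.82 mV, R_th ≈ 4.44 kΩ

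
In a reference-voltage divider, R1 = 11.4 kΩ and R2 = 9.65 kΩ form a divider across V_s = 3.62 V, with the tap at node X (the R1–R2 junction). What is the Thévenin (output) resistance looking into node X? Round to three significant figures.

R_th ≈ 5.23 kΩ

With V_s suppressed (replaced by a short), R_th = R1 ‖ R2 = (11.40 × 9.65)/(11.40 + 9.65) = 5.226 kΩ.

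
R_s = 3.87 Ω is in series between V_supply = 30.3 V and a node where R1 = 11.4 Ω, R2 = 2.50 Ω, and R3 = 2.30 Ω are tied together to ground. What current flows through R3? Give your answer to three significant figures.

I ≈ 2.88 A

Combine the parallel branches: R_p = (1/11.4 + 1/2.50 + 1/2.30)⁻¹ = 1.084 Ω.
Node voltage V_A = V_supply · R_p/(R_s + R_p) = 30.3 × 0.2188 = 6.630 V.
I(R3) = V_A / R3 = 6.630/2.30 = 2.883 A.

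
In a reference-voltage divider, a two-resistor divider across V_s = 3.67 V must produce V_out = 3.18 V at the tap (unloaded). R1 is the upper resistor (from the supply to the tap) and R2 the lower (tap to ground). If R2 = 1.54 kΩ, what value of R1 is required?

Required fraction k = V_out/V_s = 0.8665.
So R1 = R2 · (V_s/V_out − 1) = 1.54 × (3.67/3.18 − 1) = 1.54 × 0.1541 = 0.2373 kΩ.

R1 ≈ 0.237 kΩ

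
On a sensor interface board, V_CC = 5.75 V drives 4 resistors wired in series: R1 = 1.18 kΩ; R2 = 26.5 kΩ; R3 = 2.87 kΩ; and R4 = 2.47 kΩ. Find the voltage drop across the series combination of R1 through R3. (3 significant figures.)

V ≈ 5.32 V

Series total: ΣR = 1.18 + 26.5 + 2.87 + 2.47 = 33.02 kΩ.
R_{R1..R3} = 1.18 + 26.5 + 2.87 = 30.55 kΩ.
Voltage divider: V = V_CC · (30.55 / 33.02) = 5.75 × 0.9252 = 5.320 V.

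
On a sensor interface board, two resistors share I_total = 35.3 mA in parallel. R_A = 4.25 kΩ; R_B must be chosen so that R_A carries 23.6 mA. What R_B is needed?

R_B ≈ 8.57 kΩ

In a two-way split, I_A/I_total = R_B/(R_A + R_B).
23.6/35.3 = R_B/(R_A + R_B) → R_B = R_A · (0.6686)/(1 − 0.6686) = 4.25 × 2.017 = 8.573 kΩ.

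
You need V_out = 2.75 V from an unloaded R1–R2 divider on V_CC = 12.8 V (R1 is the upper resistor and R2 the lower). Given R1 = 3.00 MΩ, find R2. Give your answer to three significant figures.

V_out/V_CC = R2/(R1+R2) = 0.2148.
So R2 = R1 · V_out/(V_CC − V_out) = 3.00 × 2.75/(12.8 − 2.75) = 3.00 × 0.2736 = 0.8209 MΩ.

R2 ≈ 0.821 MΩ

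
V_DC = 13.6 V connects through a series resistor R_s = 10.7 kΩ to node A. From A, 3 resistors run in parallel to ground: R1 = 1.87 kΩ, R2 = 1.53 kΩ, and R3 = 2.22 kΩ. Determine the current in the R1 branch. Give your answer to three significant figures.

I ≈ 0.392 mA

Equivalent of the parallel group: R_p = 0.6102 kΩ.
V_A = 13.6 × 0.6102/11.31 = 0.7337 V.
I(R1) = V_A / R1 = 0.7337/1.87 = 0.3924 mA.
(Equivalently: I_total = 1.202 mA, then current-divider fraction G_k/ΣG = 0.3263.)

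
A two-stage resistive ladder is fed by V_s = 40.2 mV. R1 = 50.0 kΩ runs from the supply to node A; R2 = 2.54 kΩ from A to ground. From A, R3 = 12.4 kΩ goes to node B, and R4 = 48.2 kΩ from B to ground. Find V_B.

V_B ≈ 1.49 mV

Node A sees R2 in parallel with the series input of stage 2, R3 + R4 = 60.60 kΩ.
Effective lower resistance at A: R2 ‖ 60.60 = 2.438 kΩ.
V_A = 40.2 × 2.438/(50.0 + 2.438) = 1.869 mV.
V_B = V_A × 0.7954 = 1.486 mV.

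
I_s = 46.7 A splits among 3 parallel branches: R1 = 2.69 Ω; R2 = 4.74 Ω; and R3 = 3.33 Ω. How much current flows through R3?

Conductances: ΣG = 1/2.69 + 1/4.74 + 1/3.33 = 0.8830 (1/Ω).
By the current-divider rule, I = I_s · G_k/ΣG = 46.7 × 0.3401 = 15.88 A.

I ≈ 15.9 A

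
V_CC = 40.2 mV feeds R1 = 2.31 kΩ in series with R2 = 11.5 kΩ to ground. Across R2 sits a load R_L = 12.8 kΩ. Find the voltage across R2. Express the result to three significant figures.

R2 ‖ R_L = (11.5 × 12.8)/(11.5 + 12.8) = 6.058 kΩ.
Voltage divider with the loaded lower leg: V_out = 40.2 × 6.058/(2.31 + 6.058) = 40.2 × 0.7239 = 29.10 mV.
(Unloaded it would be 33.5 mV; the load pulls it down.)

V_out ≈ 29.1 mV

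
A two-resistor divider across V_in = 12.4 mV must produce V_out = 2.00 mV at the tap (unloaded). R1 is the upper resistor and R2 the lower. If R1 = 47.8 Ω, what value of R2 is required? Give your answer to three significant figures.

R2 ≈ 9.19 Ω

V_out/V_in = R2/(R1+R2) = 0.1613.
Rearranging, R2 = R1·k/(1−k) = 47.8 × 0.1923 = 9.192 Ω.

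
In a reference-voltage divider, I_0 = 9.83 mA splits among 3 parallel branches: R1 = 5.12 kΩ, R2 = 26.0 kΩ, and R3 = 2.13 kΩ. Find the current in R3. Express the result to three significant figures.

Total conductance ΣG = 1/5.12 + 1/26.0 + 1/2.13 = 0.7033 (units of 1/kΩ).
R3 takes the fraction G_k/ΣG = 0.4695/0.7033 = 0.6676, so I = 9.83 × 0.6676 = 6.562 mA.

I ≈ 6.56 mA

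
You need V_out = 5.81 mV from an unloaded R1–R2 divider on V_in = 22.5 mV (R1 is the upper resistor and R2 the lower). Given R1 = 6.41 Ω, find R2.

Required fraction k = V_out/V_in = 0.2582.
R2 = R1 · 0.2582/(1 − 0.2582) = 2.231 Ω.

R2 ≈ 2.23 Ω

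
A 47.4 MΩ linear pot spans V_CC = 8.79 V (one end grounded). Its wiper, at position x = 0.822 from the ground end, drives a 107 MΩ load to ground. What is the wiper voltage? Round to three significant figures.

V_out ≈ 6.79 V

Lower segment x·R_p = 38.96 MΩ; upper segment (1−x)·R_p = 8.437 MΩ.
R_L loads the lower segment: effective lower R = 28.56 MΩ.
Then V_out = V_CC · 28.56/(8.437 + 28.56) = 6.786 V.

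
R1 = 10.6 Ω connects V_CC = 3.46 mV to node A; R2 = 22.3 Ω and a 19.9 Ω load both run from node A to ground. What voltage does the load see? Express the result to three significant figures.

V_out ≈ 1.72 mV

R2 ‖ R_L = (22.3 × 19.9)/(22.3 + 19.9) = 10.52 Ω.
Voltage divider with the loaded lower leg: V_out = 3.46 × 10.52/(10.6 + 10.52) = 3.46 × 0.4980 = 1.723 mV.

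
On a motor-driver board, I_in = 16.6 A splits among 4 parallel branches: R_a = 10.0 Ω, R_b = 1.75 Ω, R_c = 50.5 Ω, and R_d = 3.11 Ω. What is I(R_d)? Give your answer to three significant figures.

I ≈ 5.27 A

Conductances: ΣG = 1/10.0 + 1/1.75 + 1/50.5 + 1/3.11 = 1.013 (1/Ω).
Current divider: I(R_d) = I_in · G_k/ΣG = 16.6 × (0.3215/1.013) = 16.6 × 0.3175 = 5.270 A.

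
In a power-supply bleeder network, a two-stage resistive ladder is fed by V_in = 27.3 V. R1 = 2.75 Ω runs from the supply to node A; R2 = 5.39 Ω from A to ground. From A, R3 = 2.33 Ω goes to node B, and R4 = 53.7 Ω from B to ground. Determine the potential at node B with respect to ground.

V_B ≈ 16.8 V

Looking into the second stage from A: R3 + R4 = 56.03 Ω appears in parallel with R2.
Effective lower resistance at A: R2 ‖ 56.03 = 4.917 Ω.
So V_A = 27.3 × 0.6413 = 17.51 V.
Then the unloaded second divider: V_B = V_A × R4/(R3+R4) = 17.51 × 0.9584 = 16.78 V.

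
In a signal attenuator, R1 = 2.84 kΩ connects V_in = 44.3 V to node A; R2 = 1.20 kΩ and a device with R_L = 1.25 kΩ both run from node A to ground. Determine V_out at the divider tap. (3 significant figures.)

V_out ≈ 7.86 V

R2 ‖ R_L = (1.20 × 1.25)/(1.20 + 1.25) = 0.6122 kΩ.
Then V_out = V_in · R2'/(R1 + R2') = 44.3 × 0.6122/3.452 = 7.856 V.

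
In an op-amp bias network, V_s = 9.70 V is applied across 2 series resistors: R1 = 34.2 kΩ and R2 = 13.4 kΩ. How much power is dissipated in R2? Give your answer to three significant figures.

The common current is I = 9.70/47.60 = 0.2038 mA.
P(R2) = I²·R2 = (0.2038)² × 13.4 = 0.5565 mW.

P ≈ 0.556 mW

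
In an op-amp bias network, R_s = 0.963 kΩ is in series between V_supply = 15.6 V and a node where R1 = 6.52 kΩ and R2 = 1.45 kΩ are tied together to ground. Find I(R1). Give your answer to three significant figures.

Equivalent of the parallel group: R_p = 1.186 kΩ.
V_A by voltage divider: V_A = 15.6 × 1.186/(0.963 + 1.186) = 8.610 V.
Branch current I = V_A/R1 = 8.610/6.52 = 1.321 mA.

I ≈ 1.32 mA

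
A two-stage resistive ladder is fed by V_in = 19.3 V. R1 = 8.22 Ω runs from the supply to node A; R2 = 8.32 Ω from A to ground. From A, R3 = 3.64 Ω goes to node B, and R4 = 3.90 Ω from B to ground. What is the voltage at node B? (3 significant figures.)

Looking into the second stage from A: R3 + R4 = 7.540 Ω appears in parallel with R2.
Effective lower resistance at A: R2 ‖ 7.540 = 3.955 Ω.
First divider: V_A = V_in · 3.955/(8.22 + 3.955) = 6.270 V.
V_B = V_A × 0.5172 = 3.243 V.

V_B ≈ 3.24 V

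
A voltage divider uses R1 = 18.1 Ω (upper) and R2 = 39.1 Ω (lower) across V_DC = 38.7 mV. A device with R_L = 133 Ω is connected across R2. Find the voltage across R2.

V_out ≈ 24.2 mV

R2 ‖ R_L = (39.1 × 133)/(39.1 + 133) = 30.22 Ω.
Then V_out = V_DC · R2'/(R1 + R2') = 38.7 × 30.22/48.32 = 24.20 mV.
(Unloaded it would be 26.5 mV; the load pulls it down.)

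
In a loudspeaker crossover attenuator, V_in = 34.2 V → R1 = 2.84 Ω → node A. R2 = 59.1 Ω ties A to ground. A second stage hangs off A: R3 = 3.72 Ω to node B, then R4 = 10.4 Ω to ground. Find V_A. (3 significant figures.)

The second stage (R3 + R4 = 14.12 Ω) loads node A in parallel with R2.
Effective lower resistance at A: R2 ‖ 14.12 = 11.40 Ω.
First divider: V_A = V_in · 11.40/(2.84 + 11.40) = 27.38 V.

V_A ≈ 27.4 V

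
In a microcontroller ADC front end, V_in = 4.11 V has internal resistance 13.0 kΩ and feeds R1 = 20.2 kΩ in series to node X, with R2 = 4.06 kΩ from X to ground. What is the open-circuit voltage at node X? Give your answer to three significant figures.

V_th ≈ 0.448 V

R1' = 13.0 + 20.2 = 33.20 kΩ (source resistance + R1).
With X open, the divider is unloaded: V_th = 4.11 × 4.06/37.26 = 0.4478 V.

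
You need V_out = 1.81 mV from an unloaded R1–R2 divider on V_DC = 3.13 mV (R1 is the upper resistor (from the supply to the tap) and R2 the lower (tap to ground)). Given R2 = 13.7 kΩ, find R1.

R1 ≈ 9.99 kΩ

Required fraction k = V_out/V_DC = 0.5783.
R1 = R2·(1/k − 1) = 13.7 × 0.7293 = 9.991 kΩ.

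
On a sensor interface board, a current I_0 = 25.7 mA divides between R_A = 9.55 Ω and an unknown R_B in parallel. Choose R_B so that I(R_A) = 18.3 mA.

R_B ≈ 23.6 Ω

The fraction through R_A equals R_B/(R_A+R_B).
18.3/25.7 = R_B/(R_A + R_B) → R_B = R_A · (0.7121)/(1 − 0.7121) = 9.55 × 2.473 = 23.62 Ω.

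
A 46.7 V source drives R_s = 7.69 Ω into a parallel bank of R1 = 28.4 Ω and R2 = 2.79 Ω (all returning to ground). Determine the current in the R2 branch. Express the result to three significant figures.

I ≈ 4.16 A

Equivalent of the parallel group: R_p = 2.540 Ω.
V_A by voltage divider: V_A = 46.7 × 2.540/(7.69 + 2.540) = 11.60 V.
I(R2) = V_A / R2 = 11.60/2.79 = 4.156 A.
(Check via current divider: I_total = 4.565 A; share G_k/ΣG = 0.9105 → same result.)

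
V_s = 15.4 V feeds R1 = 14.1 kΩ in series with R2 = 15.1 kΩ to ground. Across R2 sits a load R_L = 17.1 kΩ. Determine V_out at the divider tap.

V_out ≈ 5.58 V

First combine the lower leg with the load: R2 ‖ R_L = 8.019 kΩ.
Then V_out = V_s · R2'/(R1 + R2') = 15.4 × 8.019/22.12 = 5.583 V.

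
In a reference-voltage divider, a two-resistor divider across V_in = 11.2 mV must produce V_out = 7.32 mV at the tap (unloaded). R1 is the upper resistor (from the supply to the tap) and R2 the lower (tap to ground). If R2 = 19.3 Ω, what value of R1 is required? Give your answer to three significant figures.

R1 ≈ 10.2 Ω

Required fraction k = V_out/V_in = 0.6536.
Rearranging, R1 = R2·(1−k)/k = 19.3 × 0.5301 = 10.23 Ω.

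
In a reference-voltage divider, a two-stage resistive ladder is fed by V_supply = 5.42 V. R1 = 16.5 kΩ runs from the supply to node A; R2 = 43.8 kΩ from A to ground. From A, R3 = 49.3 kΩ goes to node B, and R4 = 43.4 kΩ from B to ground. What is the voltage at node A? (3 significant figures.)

V_A ≈ 3.49 V

Node A sees R2 in parallel with the series input of stage 2, R3 + R4 = 92.70 kΩ.
Effective lower resistance at A: R2 ‖ 92.70 = 29.75 kΩ.
So V_A = 5.42 × 0.6432 = 3.486 V.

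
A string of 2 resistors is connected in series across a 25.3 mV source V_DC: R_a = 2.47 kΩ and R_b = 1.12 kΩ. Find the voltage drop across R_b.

V ≈ 7.89 mV

ΣR = 2.47 + 1.12 = 3.590 kΩ.
V = V_DC · R/ΣR = 25.3 × 0.3120 = 7.893 mV.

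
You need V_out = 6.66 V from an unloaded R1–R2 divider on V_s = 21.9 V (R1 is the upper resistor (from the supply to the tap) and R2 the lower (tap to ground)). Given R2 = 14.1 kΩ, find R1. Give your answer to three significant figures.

Required fraction k = V_out/V_s = 0.3041.
R1 = R2·(1/k − 1) = 14.1 × 2.288 = 32.26 kΩ.

R1 ≈ 32.3 kΩ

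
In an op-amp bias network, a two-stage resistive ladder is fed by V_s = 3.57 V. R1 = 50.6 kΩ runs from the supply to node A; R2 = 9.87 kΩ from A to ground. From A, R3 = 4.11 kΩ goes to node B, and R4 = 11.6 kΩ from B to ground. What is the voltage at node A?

V_A ≈ 0.382 V

The second stage (R3 + R4 = 15.71 kΩ) loads node A in parallel with R2.
Effective lower resistance at A: R2 ‖ 15.71 = 6.062 kΩ.
First divider: V_A = V_s · 6.062/(50.6 + 6.062) = 0.3819 V.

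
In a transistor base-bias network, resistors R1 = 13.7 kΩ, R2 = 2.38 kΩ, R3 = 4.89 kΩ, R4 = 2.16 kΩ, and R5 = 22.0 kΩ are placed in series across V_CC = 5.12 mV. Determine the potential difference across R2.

V ≈ 0.270 mV

Series total: ΣR = 13.7 + 2.38 + 4.89 + 2.16 + 22.0 = 45.13 kΩ.
By the voltage-divider rule, V = 5.12 × 2.380/45.13 = 0.2700 mV.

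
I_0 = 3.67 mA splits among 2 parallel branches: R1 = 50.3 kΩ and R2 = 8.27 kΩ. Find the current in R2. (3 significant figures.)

For two parallel branches, I_k = I_0 · (other R)/(sum of R).
So I = 3.67 × 50.3/58.57 = 3.152 mA.

I ≈ 3.15 mA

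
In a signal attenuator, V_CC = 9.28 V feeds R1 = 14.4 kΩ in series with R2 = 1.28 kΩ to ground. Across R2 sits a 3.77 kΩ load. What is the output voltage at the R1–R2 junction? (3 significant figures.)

V_out ≈ 0.577 V

R2 ‖ R_L = (1.28 × 3.77)/(1.28 + 3.77) = 0.9556 kΩ.
Then V_out = V_CC · R2'/(R1 + R2') = 9.28 × 0.9556/15.36 = 0.5775 V.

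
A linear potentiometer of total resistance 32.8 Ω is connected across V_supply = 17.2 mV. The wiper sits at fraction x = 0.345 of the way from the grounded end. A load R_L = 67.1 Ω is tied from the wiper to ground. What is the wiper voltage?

V_out ≈ 5.34 mV

Split the track: R_lower = x·R_p = 11.32 Ω, R_upper = (1−x)·R_p = 21.48 Ω.
(x·R_p) ‖ R_L = 9.683 Ω.
Then V_out = V_supply · 9.683/(21.48 + 9.683) = 5.344 mV.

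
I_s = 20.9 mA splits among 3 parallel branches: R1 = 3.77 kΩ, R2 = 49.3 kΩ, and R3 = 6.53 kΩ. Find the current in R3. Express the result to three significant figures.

I ≈ 7.30 mA

ΣG = 1/3.77 + 1/49.3 + 1/6.53 = 0.4387.
By the current-divider rule, I = I_s · G_k/ΣG = 20.9 × 0.3491 = 7.296 mA.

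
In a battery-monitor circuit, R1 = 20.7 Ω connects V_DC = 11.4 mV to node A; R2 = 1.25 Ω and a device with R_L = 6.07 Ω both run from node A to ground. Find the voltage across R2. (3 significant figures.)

V_out ≈ 0.544 mV

First combine the lower leg with the load: R2 ‖ R_L = 1.037 Ω.
Now apply the divider: V_out = 11.4 × 0.04769 = 0.5436 mV.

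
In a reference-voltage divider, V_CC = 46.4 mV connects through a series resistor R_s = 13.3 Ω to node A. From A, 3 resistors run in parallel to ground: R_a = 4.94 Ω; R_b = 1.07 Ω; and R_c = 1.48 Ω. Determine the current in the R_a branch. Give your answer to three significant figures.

I ≈ 0.374 mA

Equivalent of the parallel group: R_p = 0.5517 Ω.
Node voltage V_A = V_CC · R_p/(R_s + R_p) = 46.4 × 0.03983 = 1.848 mV.
Branch current I = V_A/R_a = 1.848/4.94 = 0.3741 mA.
(Check via current divider: I_total = 3.350 mA; share G_k/ΣG = 0.1117 → same result.)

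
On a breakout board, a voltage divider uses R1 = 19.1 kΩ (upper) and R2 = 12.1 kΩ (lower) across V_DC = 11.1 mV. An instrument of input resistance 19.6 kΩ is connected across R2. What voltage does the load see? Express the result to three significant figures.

First combine the lower leg with the load: R2 ‖ R_L = 7.481 kΩ.
Then V_out = V_DC · R2'/(R1 + R2') = 11.1 × 7.481/26.58 = 3.124 mV.

V_out ≈ 3.12 mV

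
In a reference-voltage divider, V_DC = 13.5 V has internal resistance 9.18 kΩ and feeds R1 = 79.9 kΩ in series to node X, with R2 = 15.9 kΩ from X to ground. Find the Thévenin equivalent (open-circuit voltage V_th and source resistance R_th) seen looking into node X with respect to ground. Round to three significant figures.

R1' = 9.18 + 79.9 = 89.08 kΩ (source resistance + R1).
V_th is the unloaded tap voltage: V_DC · R2/(R1'+R2) = 13.5 × 0.1515 = 2.045 V.
Zeroing V_DC shorts the top of R1' to ground, so R_th = R1' ‖ R2 = 13.49 kΩ.

V_th ≈ 2.04 V, R_th ≈ 13.5 kΩ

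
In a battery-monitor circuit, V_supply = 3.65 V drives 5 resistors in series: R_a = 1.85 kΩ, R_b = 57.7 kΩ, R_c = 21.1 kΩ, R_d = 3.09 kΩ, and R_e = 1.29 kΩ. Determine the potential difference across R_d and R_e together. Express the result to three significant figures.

V ≈ 0.188 V

Series total: ΣR = 1.85 + 57.7 + 21.1 + 3.09 + 1.29 = 85.03 kΩ.
R_{R_d..R_e} = 3.09 + 1.29 = 4.380 kΩ.
By the voltage-divider rule, V = 3.65 × 4.380/85.03 = 0.1880 V.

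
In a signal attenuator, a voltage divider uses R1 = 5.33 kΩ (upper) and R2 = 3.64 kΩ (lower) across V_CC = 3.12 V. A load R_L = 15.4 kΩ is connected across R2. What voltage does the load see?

V_out ≈ 1.11 V

R2 ‖ R_L = (3.64 × 15.4)/(3.64 + 15.4) = 2.944 kΩ.
Now apply the divider: V_out = 3.12 × 0.3558 = 1.110 V.
(Unloaded it would be 1.27 V; the load pulls it down.)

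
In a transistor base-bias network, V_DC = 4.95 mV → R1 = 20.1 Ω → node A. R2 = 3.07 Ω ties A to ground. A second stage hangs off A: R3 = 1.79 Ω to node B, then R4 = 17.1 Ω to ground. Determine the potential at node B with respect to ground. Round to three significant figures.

V_B ≈ 0.520 mV

Node A sees R2 in parallel with the series input of stage 2, R3 + R4 = 18.89 Ω.
R2 ‖ (R3+R4) = 2.641 Ω.
So V_A = 4.95 × 0.1161 = 0.5748 mV.
Stage 2 is unloaded, so V_B = V_A · R4/(R3+R4) = 0.5748 × 17.1/18.89 = 0.5204 mV.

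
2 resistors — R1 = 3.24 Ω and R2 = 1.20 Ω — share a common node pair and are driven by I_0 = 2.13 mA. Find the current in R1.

I ≈ 0.576 mA

With just two branches, the current splits inversely with resistance.
So I = 2.13 × 1.20/4.440 = 0.5757 mA.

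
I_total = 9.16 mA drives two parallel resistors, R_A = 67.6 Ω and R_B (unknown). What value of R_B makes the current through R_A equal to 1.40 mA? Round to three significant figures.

In a two-way split, I_A/I_total = R_B/(R_A + R_B).
1.40/9.16 = R_B/(R_A + R_B) → R_B = R_A · (0.1528)/(1 − 0.1528) = 67.6 × 0.1804 = 12.20 Ω.

R_B ≈ 12.2 Ω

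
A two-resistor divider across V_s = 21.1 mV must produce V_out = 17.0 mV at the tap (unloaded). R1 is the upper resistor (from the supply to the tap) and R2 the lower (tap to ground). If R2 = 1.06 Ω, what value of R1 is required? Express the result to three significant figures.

The divider ratio is R2/(R1+R2) = 17.0/21.1 = 0.8057.
R1 = R2·(1/k − 1) = 1.06 × 0.2412 = 0.2556 Ω.

R1 ≈ 0.256 Ω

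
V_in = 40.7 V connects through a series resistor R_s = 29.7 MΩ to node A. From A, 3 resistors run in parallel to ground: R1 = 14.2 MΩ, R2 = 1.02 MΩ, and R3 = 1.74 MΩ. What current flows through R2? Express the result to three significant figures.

Combine the parallel branches: R_p = (1/14.2 + 1/1.02 + 1/1.74)⁻¹ = 0.6152 MΩ.
V_A = 40.7 × 0.6152/30.32 = 0.8259 V.
Branch current I = V_A/R2 = 0.8259/1.02 = 0.8097 µA.
(Check via current divider: I_total = 1.343 µA; share G_k/ΣG = 0.6031 → same result.)

I ≈ 0.810 µA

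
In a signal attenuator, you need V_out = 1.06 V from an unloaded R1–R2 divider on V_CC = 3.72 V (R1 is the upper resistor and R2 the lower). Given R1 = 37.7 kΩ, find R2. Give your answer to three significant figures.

R2 ≈ 15.0 kΩ

Required fraction k = V_out/V_CC = 0.2849.
R2 = R1 · 0.2849/(1 − 0.2849) = 15.02 kΩ.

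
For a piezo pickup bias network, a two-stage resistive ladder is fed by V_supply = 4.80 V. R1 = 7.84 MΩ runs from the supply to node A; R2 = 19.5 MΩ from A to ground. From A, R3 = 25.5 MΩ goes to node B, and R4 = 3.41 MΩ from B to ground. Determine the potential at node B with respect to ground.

Looking into the second stage from A: R3 + R4 = 28.91 MΩ appears in parallel with R2.
Effective lower resistance at A: R2 ‖ 28.91 = 11.65 MΩ.
V_A = 4.80 × 11.65/(7.84 + 11.65) = 2.869 V.
V_B = V_A × 0.1180 = 0.3384 V.

V_B ≈ 0.338 V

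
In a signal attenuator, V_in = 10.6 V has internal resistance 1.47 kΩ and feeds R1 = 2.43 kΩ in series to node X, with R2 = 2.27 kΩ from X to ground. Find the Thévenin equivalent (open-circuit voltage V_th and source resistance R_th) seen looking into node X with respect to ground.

R1' = 1.47 + 2.43 = 3.900 kΩ (source resistance + R1).
Open-circuit (no load on X): V_th = V_in · R2/(R1' + R2) = 10.6 × 2.27/(3.900 + 2.27) = 3.900 V.
With V_in suppressed (replaced by a short), R_th = R1' ‖ R2 = (3.900 × 2.27)/(3.900 + 2.27) = 1.435 kΩ.

V_th ≈ 3.90 V, R_th ≈ 1.43 kΩ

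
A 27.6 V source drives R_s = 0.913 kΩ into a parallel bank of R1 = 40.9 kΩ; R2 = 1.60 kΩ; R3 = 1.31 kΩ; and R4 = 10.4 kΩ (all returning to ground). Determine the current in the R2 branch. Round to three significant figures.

I ≈ 7.25 mA

Equivalent of the parallel group: R_p = 0.6627 kΩ.
V_A = 27.6 × 0.6627/1.576 = 11.61 V.
Branch current I = V_A/R2 = 11.61/1.60 = 7.255 mA.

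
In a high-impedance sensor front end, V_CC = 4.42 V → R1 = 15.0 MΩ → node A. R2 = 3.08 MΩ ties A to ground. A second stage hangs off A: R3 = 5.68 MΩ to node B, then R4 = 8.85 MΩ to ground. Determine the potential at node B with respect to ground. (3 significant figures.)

Looking into the second stage from A: R3 + R4 = 14.53 MΩ appears in parallel with R2.
R2 ‖ (R3+R4) = 2.541 MΩ.
V_A = 4.42 × 2.541/(15.0 + 2.541) = 0.6403 V.
Then the unloaded second divider: V_B = V_A × R4/(R3+R4) = 0.6403 × 0.6091 = 0.3900 V.

V_B ≈ 0.390 V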